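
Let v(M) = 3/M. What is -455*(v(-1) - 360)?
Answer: 165165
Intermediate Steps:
-455*(v(-1) - 360) = -455*(3/(-1) - 360) = -455*(3*(-1) - 360) = -455*(-3 - 360) = -455*(-363) = 165165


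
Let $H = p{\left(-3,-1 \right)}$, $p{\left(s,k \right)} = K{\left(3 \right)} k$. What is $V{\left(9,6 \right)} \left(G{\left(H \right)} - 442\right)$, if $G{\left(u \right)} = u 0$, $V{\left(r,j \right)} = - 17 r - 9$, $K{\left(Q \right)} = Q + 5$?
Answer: $71604$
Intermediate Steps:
$K{\left(Q \right)} = 5 + Q$
$p{\left(s,k \right)} = 8 k$ ($p{\left(s,k \right)} = \left(5 + 3\right) k = 8 k$)
$H = -8$ ($H = 8 \left(-1\right) = -8$)
$V{\left(r,j \right)} = -9 - 17 r$
$G{\left(u \right)} = 0$
$V{\left(9,6 \right)} \left(G{\left(H \right)} - 442\right) = \left(-9 - 153\right) \left(0 - 442\right) = \left(-9 - 153\right) \left(-442\right) = \left(-162\right) \left(-442\right) = 71604$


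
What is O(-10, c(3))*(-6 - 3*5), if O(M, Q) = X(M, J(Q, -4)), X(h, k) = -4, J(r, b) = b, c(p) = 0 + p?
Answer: 84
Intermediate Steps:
c(p) = p
O(M, Q) = -4
O(-10, c(3))*(-6 - 3*5) = -4*(-6 - 3*5) = -4*(-6 - 15) = -4*(-21) = 84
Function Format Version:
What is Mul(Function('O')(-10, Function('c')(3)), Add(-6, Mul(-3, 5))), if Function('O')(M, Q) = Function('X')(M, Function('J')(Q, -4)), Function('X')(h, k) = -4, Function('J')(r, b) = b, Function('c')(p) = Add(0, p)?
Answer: 84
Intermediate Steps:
Function('c')(p) = p
Function('O')(M, Q) = -4
Mul(Function('O')(-10, Function('c')(3)), Add(-6, Mul(-3, 5))) = Mul(-4, Add(-6, Mul(-3, 5))) = Mul(-4, Add(-6, -15)) = Mul(-4, -21) = 84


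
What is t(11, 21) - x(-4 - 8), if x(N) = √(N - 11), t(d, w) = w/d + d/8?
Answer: 289/88 - I*√23 ≈ 3.2841 - 4.7958*I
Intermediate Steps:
t(d, w) = d/8 + w/d (t(d, w) = w/d + d*(⅛) = w/d + d/8 = d/8 + w/d)
x(N) = √(-11 + N)
t(11, 21) - x(-4 - 8) = ((⅛)*11 + 21/11) - √(-11 + (-4 - 8)) = (11/8 + 21*(1/11)) - √(-11 - 12) = (11/8 + 21/11) - √(-23) = 289/88 - I*√23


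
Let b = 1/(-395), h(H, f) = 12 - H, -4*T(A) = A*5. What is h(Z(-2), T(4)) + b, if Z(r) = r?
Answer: 5529/395 ≈ 13.997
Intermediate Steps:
T(A) = -5*A/4 (T(A) = -A*5/4 = -5*A/4)
b = -1/395 ≈ -0.0025316
h(Z(-2), T(4)) + b = (12 - 1*(-2)) - 1/395 = (12 + 2) - 1/395 = 14 - 1/395 = 5529/395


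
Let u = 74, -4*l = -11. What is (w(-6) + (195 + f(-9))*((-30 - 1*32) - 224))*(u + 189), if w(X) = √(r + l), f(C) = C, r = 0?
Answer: -13990548 + 263*√11/2 ≈ -1.3990e+7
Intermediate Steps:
l = 11/4 (l = -¼*(-11) = 11/4 ≈ 2.7500)
w(X) = √11/2 (w(X) = √(0 + 11/4) = √(11/4) = √11/2)
(w(-6) + (195 + f(-9))*((-30 - 1*32) - 224))*(u + 189) = (√11/2 + (195 - 9)*((-30 - 1*32) - 224))*(74 + 189) = (√11/2 + 186*((-30 - 32) - 224))*263 = (√11/2 + 186*(-62 - 224))*263 = (√11/2 + 186*(-286))*263 = (√11/2 - 53196)*263 = (-53196 + √11/2)*263 = -13990548 + 263*√11/2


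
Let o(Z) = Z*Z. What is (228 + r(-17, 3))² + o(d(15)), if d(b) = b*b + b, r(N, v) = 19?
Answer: 118609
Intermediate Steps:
d(b) = b + b² (d(b) = b² + b = b + b²)
o(Z) = Z²
(228 + r(-17, 3))² + o(d(15)) = (228 + 19)² + (15*(1 + 15))² = 247² + (15*16)² = 61009 + 240² = 61009 + 57600 = 118609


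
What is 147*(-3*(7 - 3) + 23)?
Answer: 1617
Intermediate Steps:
147*(-3*(7 - 3) + 23) = 147*(-3*4 + 23) = 147*(-12 + 23) = 147*11 = 1617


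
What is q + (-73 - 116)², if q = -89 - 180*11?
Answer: 33652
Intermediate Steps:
q = -2069 (q = -89 - 1980 = -2069)
q + (-73 - 116)² = -2069 + (-73 - 116)² = -2069 + (-189)² = -2069 + 35721 = 33652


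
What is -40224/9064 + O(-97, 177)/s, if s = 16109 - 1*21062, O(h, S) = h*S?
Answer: -1817069/1870583 ≈ -0.97139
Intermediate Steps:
O(h, S) = S*h
s = -4953 (s = 16109 - 21062 = -4953)
-40224/9064 + O(-97, 177)/s = -40224/9064 + (177*(-97))/(-4953) = -40224*1/9064 - 17169*(-1/4953) = -5028/1133 + 5723/1651 = -1817069/1870583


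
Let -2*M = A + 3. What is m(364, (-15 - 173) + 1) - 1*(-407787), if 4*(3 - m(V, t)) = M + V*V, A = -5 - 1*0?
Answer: 1498663/4 ≈ 3.7467e+5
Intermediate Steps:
A = -5 (A = -5 + 0 = -5)
M = 1 (M = -(-5 + 3)/2 = -½*(-2) = 1)
m(V, t) = 11/4 - V²/4 (m(V, t) = 3 - (1 + V*V)/4 = 3 - (1 + V²)/4 = 3 + (-¼ - V²/4) = 11/4 - V²/4)
m(364, (-15 - 173) + 1) - 1*(-407787) = (11/4 - ¼*364²) - 1*(-407787) = (11/4 - ¼*132496) + 407787 = (11/4 - 33124) + 407787 = -132485/4 + 407787 = 1498663/4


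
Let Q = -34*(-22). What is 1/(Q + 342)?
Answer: 1/1090 ≈ 0.00091743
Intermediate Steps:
Q = 748
1/(Q + 342) = 1/(748 + 342) = 1/1090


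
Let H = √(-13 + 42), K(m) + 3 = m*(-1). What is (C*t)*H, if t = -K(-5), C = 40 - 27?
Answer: -26*√29 ≈ -140.01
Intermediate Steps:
C = 13
K(m) = -3 - m (K(m) = -3 + m*(-1) = -3 - m)
H = √29 ≈ 5.3852
t = -2 (t = -(-3 - 1*(-5)) = -(-3 + 5) = -1*2 = -2)
(C*t)*H = (13*(-2))*√29 = -26*√29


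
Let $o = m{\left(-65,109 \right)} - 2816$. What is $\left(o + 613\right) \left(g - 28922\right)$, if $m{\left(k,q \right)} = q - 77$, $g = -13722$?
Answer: $92580124$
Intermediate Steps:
$m{\left(k,q \right)} = -77 + q$
$o = -2784$ ($o = \left(-77 + 109\right) - 2816 = 32 - 2816 = -2784$)
$\left(o + 613\right) \left(g - 28922\right) = \left(-2784 + 613\right) \left(-13722 - 28922\right) = \left(-2171\right) \left(-42644\right) = 92580124$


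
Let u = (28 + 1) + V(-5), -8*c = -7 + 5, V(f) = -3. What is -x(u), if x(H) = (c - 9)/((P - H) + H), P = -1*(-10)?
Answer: 7/8 ≈ 0.87500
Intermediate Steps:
c = ¼ (c = -(-7 + 5)/8 = -⅛*(-2) = ¼ ≈ 0.25000)
P = 10
u = 26 (u = (28 + 1) - 3 = 29 - 3 = 26)
x(H) = -7/8 (x(H) = (¼ - 9)/((10 - H) + H) = -35/4/10 = -35/4*⅒ = -7/8)
-x(u) = -1*(-7/8) = 7/8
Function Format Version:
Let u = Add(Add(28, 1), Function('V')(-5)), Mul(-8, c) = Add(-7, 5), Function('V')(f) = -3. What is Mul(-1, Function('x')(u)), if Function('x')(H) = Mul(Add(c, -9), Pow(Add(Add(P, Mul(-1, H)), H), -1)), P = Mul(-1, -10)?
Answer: Rational(7, 8) ≈ 0.87500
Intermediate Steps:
c = Rational(1, 4) (c = Mul(Rational(-1, 8), Add(-7, 5)) = Mul(Rational(-1, 8), -2) = Rational(1, 4) ≈ 0.25000)
P = 10
u = 26 (u = Add(Add(28, 1), -3) = Add(29, -3) = 26)
Function('x')(H) = Rational(-7, 8) (Function('x')(H) = Mul(Add(Rational(1, 4), -9), Pow(Add(Add(10, Mul(-1, H)), H), -1)) = Mul(Rational(-35, 4), Pow(10, -1)) = Mul(Rational(-35, 4), Rational(1, 10)) = Rational(-7, 8))
Mul(-1, Function('x')(u)) = Mul(-1, Rational(-7, 8)) = Rational(7, 8)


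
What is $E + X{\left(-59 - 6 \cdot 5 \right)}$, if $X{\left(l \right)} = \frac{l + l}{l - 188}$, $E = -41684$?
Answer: $- \frac{11546290}{277} \approx -41683.0$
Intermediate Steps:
$X{\left(l \right)} = \frac{2 l}{-188 + l}$
$E + X{\left(-59 - 6 \cdot 5 \right)} = -41684 + \frac{2 \left(-59 - 6 \cdot 5\right)}{-188 - \left(59 + 6 \cdot 5\right)} = -41684 + \frac{2 \left(-59 - 30\right)}{-188 - 89} = -41684 + 2 \left(-89\right) \frac{1}{-188 - 89} = -41684 + 2 \left(-89\right) \frac{1}{-277} = -41684 + 2 \left(-89\right) \left(- \frac{1}{277}\right) = -41684 + \frac{178}{277} = - \frac{11546290}{277}$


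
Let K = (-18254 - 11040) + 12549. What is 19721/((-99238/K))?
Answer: 330228145/99238 ≈ 3327.6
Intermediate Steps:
K = -16745 (K = -29294 + 12549 = -16745)
19721/((-99238/K)) = 19721/((-99238/(-16745))) = 19721/((-99238*(-1/16745))) = 19721/(99238/16745) = 19721*(16745/99238) = 330228145/99238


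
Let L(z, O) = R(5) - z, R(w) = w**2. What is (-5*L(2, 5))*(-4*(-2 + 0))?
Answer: -920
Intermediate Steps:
L(z, O) = 25 - z (L(z, O) = 5**2 - z = 25 - z)
(-5*L(2, 5))*(-4*(-2 + 0)) = (-5*(25 - 1*2))*(-4*(-2 + 0)) = (-5*(25 - 2))*(-4*(-2)) = -5*23*8 = -115*8 = -920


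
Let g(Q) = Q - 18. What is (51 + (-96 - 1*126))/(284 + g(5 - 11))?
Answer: -171/260 ≈ -0.65769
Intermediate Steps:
g(Q) = -18 + Q
(51 + (-96 - 1*126))/(284 + g(5 - 11)) = (51 + (-96 - 1*126))/(284 + (-18 + (5 - 11))) = (51 + (-96 - 126))/(284 + (-18 - 6)) = (51 - 222)/(284 - 24) = -171/260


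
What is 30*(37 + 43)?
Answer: 2400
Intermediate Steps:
30*(37 + 43) = 30*80 = 2400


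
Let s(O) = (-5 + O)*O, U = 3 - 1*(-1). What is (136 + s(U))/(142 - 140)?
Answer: 66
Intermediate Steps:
U = 4 (U = 3 + 1 = 4)
s(O) = O*(-5 + O)
(136 + s(U))/(142 - 140) = (136 + 4*(-5 + 4))/(142 - 140) = (136 + 4*(-1))/2 = (136 - 4)*(½) = 132*(½) = 66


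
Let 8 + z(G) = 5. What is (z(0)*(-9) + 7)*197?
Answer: 6698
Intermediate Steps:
z(G) = -3 (z(G) = -8 + 5 = -3)
(z(0)*(-9) + 7)*197 = (-3*(-9) + 7)*197 = (27 + 7)*197 = 34*197 = 6698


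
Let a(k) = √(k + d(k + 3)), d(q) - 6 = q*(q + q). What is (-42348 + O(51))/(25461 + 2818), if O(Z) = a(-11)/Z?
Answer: -42348/28279 + √123/1442229 ≈ -1.4975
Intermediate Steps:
d(q) = 6 + 2*q² (d(q) = 6 + q*(q + q) = 6 + q*(2*q) = 6 + 2*q²)
a(k) = √(6 + k + 2*(3 + k)²) (a(k) = √(k + (6 + 2*(k + 3)²)) = √(k + (6 + 2*(3 + k)²)) = √(6 + k + 2*(3 + k)²))
O(Z) = √123/Z (O(Z) = √(6 - 11 + 2*(3 - 11)²)/Z = √(6 - 11 + 2*(-8)²)/Z = √(6 - 11 + 2*64)/Z = √(6 - 11 + 128)/Z = √123/Z)
(-42348 + O(51))/(25461 + 2818) = (-42348 + √123/51)/(25461 + 2818) = (-42348 + √123*(1/51))/28279 = (-42348 + √123/51)*(1/28279) = -42348/28279 + √123/1442229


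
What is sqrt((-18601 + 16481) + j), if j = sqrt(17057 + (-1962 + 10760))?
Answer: sqrt(-2120 + sqrt(25855)) ≈ 44.263*I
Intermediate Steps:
j = sqrt(25855) (j = sqrt(17057 + 8798) = sqrt(25855) ≈ 160.79)
sqrt((-18601 + 16481) + j) = sqrt((-18601 + 16481) + sqrt(25855)) = sqrt(-2120 + sqrt(25855))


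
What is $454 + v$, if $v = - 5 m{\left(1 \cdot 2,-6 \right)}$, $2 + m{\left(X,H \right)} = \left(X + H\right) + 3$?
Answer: $469$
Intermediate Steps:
$m{\left(X,H \right)} = 1 + H + X$ ($m{\left(X,H \right)} = -2 + \left(\left(X + H\right) + 3\right) = -2 + \left(\left(H + X\right) + 3\right) = -2 + \left(3 + H + X\right) = 1 + H + X$)
$v = 15$ ($v = - 5 \left(1 - 6 + 1 \cdot 2\right) = - 5 \left(1 - 6 + 2\right) = \left(-5\right) \left(-3\right) = 15$)
$454 + v = 454 + 15 = 469$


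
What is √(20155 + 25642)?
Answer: √45797 ≈ 214.00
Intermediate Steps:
√(20155 + 25642) = √45797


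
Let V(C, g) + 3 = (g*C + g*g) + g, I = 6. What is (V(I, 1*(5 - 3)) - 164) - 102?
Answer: -251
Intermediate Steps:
V(C, g) = -3 + g + g² + C*g (V(C, g) = -3 + ((g*C + g*g) + g) = -3 + ((C*g + g²) + g) = -3 + ((g² + C*g) + g) = -3 + (g + g² + C*g) = -3 + g + g² + C*g)
(V(I, 1*(5 - 3)) - 164) - 102 = ((-3 + 1*(5 - 3) + (1*(5 - 3))² + 6*(1*(5 - 3))) - 164) - 102 = ((-3 + 1*2 + (1*2)² + 6*(1*2)) - 164) - 102 = ((-3 + 2 + 2² + 6*2) - 164) - 102 = ((-3 + 2 + 4 + 12) - 164) - 102 = (15 - 164) - 102 = -149 - 102 = -251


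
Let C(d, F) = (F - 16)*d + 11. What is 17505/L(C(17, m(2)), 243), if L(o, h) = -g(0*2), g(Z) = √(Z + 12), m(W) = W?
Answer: -5835*√3/2 ≈ -5053.3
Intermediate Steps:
g(Z) = √(12 + Z)
C(d, F) = 11 + d*(-16 + F) (C(d, F) = (-16 + F)*d + 11 = d*(-16 + F) + 11 = 11 + d*(-16 + F))
L(o, h) = -2*√3 (L(o, h) = -√(12 + 0*2) = -√(12 + 0) = -√12 = -2*√3)
17505/L(C(17, m(2)), 243) = 17505/((-2*√3)) = 17505*(-√3/6) = -5835*√3/2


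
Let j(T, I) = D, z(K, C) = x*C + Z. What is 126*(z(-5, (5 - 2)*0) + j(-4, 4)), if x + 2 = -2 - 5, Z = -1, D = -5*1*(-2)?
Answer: 1134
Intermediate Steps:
D = 10 (D = -5*(-2) = 10)
x = -9 (x = -2 + (-2 - 5) = -2 - 7 = -9)
z(K, C) = -1 - 9*C (z(K, C) = -9*C - 1 = -1 - 9*C)
j(T, I) = 10
126*(z(-5, (5 - 2)*0) + j(-4, 4)) = 126*((-1 - 9*(5 - 2)*0) + 10) = 126*((-1 - 27*0) + 10) = 126*((-1 - 9*0) + 10) = 126*((-1 + 0) + 10) = 126*(-1 + 10) = 126*9 = 1134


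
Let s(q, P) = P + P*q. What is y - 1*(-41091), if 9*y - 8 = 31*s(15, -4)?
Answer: 367843/9 ≈ 40871.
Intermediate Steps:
y = -1976/9 (y = 8/9 + (31*(-4*(1 + 15)))/9 = 8/9 + (31*(-4*16))/9 = 8/9 + (31*(-64))/9 = 8/9 + (⅑)*(-1984) = 8/9 - 1984/9 = -1976/9 ≈ -219.56)
y - 1*(-41091) = -1976/9 - 1*(-41091) = -1976/9 + 41091 = 367843/9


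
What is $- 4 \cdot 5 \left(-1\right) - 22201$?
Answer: $-22181$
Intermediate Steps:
$- 4 \cdot 5 \left(-1\right) - 22201 = \left(-4\right) \left(-5\right) - 22201 = 20 - 22201 = -22181$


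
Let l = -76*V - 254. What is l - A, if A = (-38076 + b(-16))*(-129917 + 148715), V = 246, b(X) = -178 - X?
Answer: 718778974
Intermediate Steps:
A = -718797924 (A = (-38076 + (-178 - 1*(-16)))*(-129917 + 148715) = (-38076 + (-178 + 16))*18798 = (-38076 - 162)*18798 = -38238*18798 = -718797924)
l = -18950 (l = -76*246 - 254 = -18696 - 254 = -18950)
l - A = -18950 - 1*(-718797924) = -18950 + 718797924 = 718778974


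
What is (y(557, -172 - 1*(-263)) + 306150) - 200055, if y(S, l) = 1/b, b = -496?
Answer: 52623119/496 ≈ 1.0610e+5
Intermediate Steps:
y(S, l) = -1/496 (y(S, l) = 1/(-496) = -1/496)
(y(557, -172 - 1*(-263)) + 306150) - 200055 = (-1/496 + 306150) - 200055 = 151850399/496 - 200055 = 52623119/496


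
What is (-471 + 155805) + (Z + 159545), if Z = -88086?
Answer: 226793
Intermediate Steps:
(-471 + 155805) + (Z + 159545) = (-471 + 155805) + (-88086 + 159545) = 155334 + 71459 = 226793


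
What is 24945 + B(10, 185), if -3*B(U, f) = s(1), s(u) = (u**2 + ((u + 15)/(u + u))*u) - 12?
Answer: 24946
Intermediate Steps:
s(u) = -9/2 + u**2 + u/2 (s(u) = (u**2 + ((15 + u)/((2*u)))*u) - 12 = (u**2 + ((15 + u)*(1/(2*u)))*u) - 12 = (u**2 + ((15 + u)/(2*u))*u) - 12 = (u**2 + (15/2 + u/2)) - 12 = (15/2 + u**2 + u/2) - 12 = -9/2 + u**2 + u/2)
B(U, f) = 1 (B(U, f) = -(-9/2 + 1**2 + (1/2)*1)/3 = -(-9/2 + 1 + 1/2)/3 = -1/3*(-3) = 1)
24945 + B(10, 185) = 24945 + 1 = 24946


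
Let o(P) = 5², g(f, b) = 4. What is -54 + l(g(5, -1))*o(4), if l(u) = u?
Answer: 46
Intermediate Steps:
o(P) = 25
-54 + l(g(5, -1))*o(4) = -54 + 4*25 = -54 + 100 = 46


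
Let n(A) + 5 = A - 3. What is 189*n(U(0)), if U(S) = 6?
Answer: -378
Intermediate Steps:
n(A) = -8 + A (n(A) = -5 + (A - 3) = -5 + (-3 + A) = -8 + A)
189*n(U(0)) = 189*(-8 + 6) = 189*(-2) = -378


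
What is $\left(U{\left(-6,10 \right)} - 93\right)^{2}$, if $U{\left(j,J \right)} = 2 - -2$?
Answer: $7921$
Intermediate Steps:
$U{\left(j,J \right)} = 4$ ($U{\left(j,J \right)} = 2 + 2 = 4$)
$\left(U{\left(-6,10 \right)} - 93\right)^{2} = \left(4 - 93\right)^{2} = \left(-89\right)^{2} = 7921$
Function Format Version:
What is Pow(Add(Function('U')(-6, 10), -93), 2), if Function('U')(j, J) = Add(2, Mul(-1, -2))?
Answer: 7921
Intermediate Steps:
Function('U')(j, J) = 4 (Function('U')(j, J) = Add(2, 2) = 4)
Pow(Add(Function('U')(-6, 10), -93), 2) = Pow(Add(4, -93), 2) = Pow(-89, 2) = 7921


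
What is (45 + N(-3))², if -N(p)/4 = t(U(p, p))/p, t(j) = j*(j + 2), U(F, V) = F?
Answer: 2401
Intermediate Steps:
t(j) = j*(2 + j)
N(p) = -8 - 4*p (N(p) = -4*p*(2 + p)/p = -4*(2 + p) = -8 - 4*p)
(45 + N(-3))² = (45 + (-8 - 4*(-3)))² = (45 + (-8 + 12))² = (45 + 4)² = 49² = 2401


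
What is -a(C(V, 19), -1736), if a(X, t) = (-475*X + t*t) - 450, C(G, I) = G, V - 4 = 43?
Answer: -2990921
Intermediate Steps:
V = 47 (V = 4 + 43 = 47)
a(X, t) = -450 + t² - 475*X (a(X, t) = (-475*X + t²) - 450 = (t² - 475*X) - 450 = -450 + t² - 475*X)
-a(C(V, 19), -1736) = -(-450 + (-1736)² - 475*47) = -(-450 + 3013696 - 22325) = -1*2990921 = -2990921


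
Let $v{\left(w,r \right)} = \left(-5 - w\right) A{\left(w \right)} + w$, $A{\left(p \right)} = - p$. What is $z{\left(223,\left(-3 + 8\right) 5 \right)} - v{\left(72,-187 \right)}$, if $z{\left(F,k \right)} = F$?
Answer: $-5393$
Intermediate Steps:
$v{\left(w,r \right)} = w - w \left(-5 - w\right)$ ($v{\left(w,r \right)} = \left(-5 - w\right) \left(- w\right) + w = - w \left(-5 - w\right) + w = w - w \left(-5 - w\right)$)
$z{\left(223,\left(-3 + 8\right) 5 \right)} - v{\left(72,-187 \right)} = 223 - 72 \left(6 + 72\right) = 223 - 72 \cdot 78 = 223 - 5616 = -5393$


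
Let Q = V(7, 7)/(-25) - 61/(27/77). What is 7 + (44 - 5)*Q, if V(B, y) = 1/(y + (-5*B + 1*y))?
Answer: -10674533/1575 ≈ -6777.5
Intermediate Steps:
V(B, y) = 1/(-5*B + 2*y) (V(B, y) = 1/(y + (-5*B + y)) = 1/(y + (y - 5*B)) = 1/(-5*B + 2*y))
Q = -821966/4725 (Q = 1/((-5*7 + 2*7)*(-25)) - 61/(27/77) = -1/25/(-35 + 14) - 61/(27*(1/77)) = -1/25/(-21) - 61/27/77 = -1/21*(-1/25) - 61*77/27 = 1/525 - 4697/27 = -821966/4725 ≈ -173.96)
7 + (44 - 5)*Q = 7 + (44 - 5)*(-821966/4725) = 7 + 39*(-821966/4725) = 7 - 10685558/1575 = -10674533/1575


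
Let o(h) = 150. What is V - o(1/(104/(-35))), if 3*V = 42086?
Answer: 41636/3 ≈ 13879.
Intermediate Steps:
V = 42086/3 (V = (1/3)*42086 = 42086/3 ≈ 14029.)
V - o(1/(104/(-35))) = 42086/3 - 1*150 = 42086/3 - 150 = 41636/3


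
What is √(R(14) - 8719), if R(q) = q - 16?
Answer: 3*I*√969 ≈ 93.386*I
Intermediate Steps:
R(q) = -16 + q
√(R(14) - 8719) = √((-16 + 14) - 8719) = √(-2 - 8719) = √(-8721) = 3*I*√969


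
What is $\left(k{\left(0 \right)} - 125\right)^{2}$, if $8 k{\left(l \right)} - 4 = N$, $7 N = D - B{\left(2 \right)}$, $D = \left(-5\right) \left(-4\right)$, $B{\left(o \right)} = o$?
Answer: $\frac{12089529}{784} \approx 15420.0$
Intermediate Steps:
$D = 20$
$N = \frac{18}{7}$ ($N = \frac{20 - 2}{7} = \frac{1}{7} \cdot 18 = \frac{18}{7} \approx 2.5714$)
$k{\left(l \right)} = \frac{23}{28}$ ($k{\left(l \right)} = \frac{1}{2} + \frac{1}{8} \cdot \frac{18}{7} = \frac{1}{2} + \frac{9}{28} = \frac{23}{28}$)
$\left(k{\left(0 \right)} - 125\right)^{2} = \left(\frac{23}{28} - 125\right)^{2} = \left(- \frac{3477}{28}\right)^{2} = \frac{12089529}{784}$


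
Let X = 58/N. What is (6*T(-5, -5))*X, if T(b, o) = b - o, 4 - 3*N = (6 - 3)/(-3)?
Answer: 0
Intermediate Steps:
N = 5/3 (N = 4/3 - (6 - 3)/(3*(-3)) = 4/3 - (-1)/3 = 4/3 - ⅓*(-1) = 4/3 + ⅓ = 5/3 ≈ 1.6667)
X = 174/5 (X = 58/(5/3) = 58*(⅗) = 174/5 ≈ 34.800)
(6*T(-5, -5))*X = (6*(-5 - 1*(-5)))*(174/5) = (6*(-5 + 5))*(174/5) = (6*0)*(174/5) = 0*(174/5) = 0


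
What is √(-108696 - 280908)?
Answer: 2*I*√97401 ≈ 624.18*I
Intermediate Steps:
√(-108696 - 280908) = √(-389604) = 2*I*√97401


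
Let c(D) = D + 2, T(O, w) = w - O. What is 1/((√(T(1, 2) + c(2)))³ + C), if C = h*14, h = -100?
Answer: -56/78395 - √5/391975 ≈ -0.00072004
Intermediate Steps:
c(D) = 2 + D
C = -1400 (C = -100*14 = -1400)
1/((√(T(1, 2) + c(2)))³ + C) = 1/((√((2 - 1*1) + (2 + 2)))³ - 1400) = 1/((√((2 - 1) + 4))³ - 1400) = 1/((√(1 + 4))³ - 1400) = 1/((√5)³ - 1400) = 1/(5*√5 - 1400) = 1/(-1400 + 5*√5)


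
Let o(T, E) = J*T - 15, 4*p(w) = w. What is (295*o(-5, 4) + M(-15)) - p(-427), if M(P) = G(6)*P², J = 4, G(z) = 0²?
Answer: -40873/4 ≈ -10218.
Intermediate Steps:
p(w) = w/4
G(z) = 0
M(P) = 0 (M(P) = 0*P² = 0)
o(T, E) = -15 + 4*T (o(T, E) = 4*T - 15 = -15 + 4*T)
(295*o(-5, 4) + M(-15)) - p(-427) = (295*(-15 + 4*(-5)) + 0) - (-427)/4 = (295*(-15 - 20) + 0) - 1*(-427/4) = (295*(-35) + 0) + 427/4 = (-10325 + 0) + 427/4 = -10325 + 427/4 = -40873/4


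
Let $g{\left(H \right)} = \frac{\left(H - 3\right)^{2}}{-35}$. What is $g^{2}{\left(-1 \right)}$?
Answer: $\frac{256}{1225} \approx 0.20898$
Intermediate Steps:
$g{\left(H \right)} = - \frac{\left(-3 + H\right)^{2}}{35}$ ($g{\left(H \right)} = \left(-3 + H\right)^{2} \left(- \frac{1}{35}\right) = - \frac{\left(-3 + H\right)^{2}}{35}$)
$g^{2}{\left(-1 \right)} = \left(- \frac{\left(-3 - 1\right)^{2}}{35}\right)^{2} = \left(- \frac{\left(-4\right)^{2}}{35}\right)^{2} = \left(\left(- \frac{1}{35}\right) 16\right)^{2} = \left(- \frac{16}{35}\right)^{2} = \frac{256}{1225}$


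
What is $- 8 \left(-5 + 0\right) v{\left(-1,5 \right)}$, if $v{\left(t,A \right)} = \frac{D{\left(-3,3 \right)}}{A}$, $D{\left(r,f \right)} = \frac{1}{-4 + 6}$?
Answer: $4$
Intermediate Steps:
$D{\left(r,f \right)} = \frac{1}{2}$
$v{\left(t,A \right)} = \frac{1}{2 A}$
$- 8 \left(-5 + 0\right) v{\left(-1,5 \right)} = - 8 \left(-5 + 0\right) \frac{1}{2 \cdot 5} = \left(-8\right) \left(-5\right) \frac{1}{2} \cdot \frac{1}{5} = 40 \cdot \frac{1}{10} = 4$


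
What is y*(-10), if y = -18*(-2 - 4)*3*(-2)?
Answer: 6480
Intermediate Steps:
y = -648 (y = -(-108)*3*(-2) = -18*(-18)*(-2) = 324*(-2) = -648)
y*(-10) = -648*(-10) = 6480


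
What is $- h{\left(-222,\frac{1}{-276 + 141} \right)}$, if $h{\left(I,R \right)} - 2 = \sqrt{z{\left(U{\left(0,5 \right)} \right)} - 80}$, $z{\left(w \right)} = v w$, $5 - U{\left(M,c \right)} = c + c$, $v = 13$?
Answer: $-2 - i \sqrt{145} \approx -2.0 - 12.042 i$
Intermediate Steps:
$U{\left(M,c \right)} = 5 - 2 c$ ($U{\left(M,c \right)} = 5 - \left(c + c\right) = 5 - 2 c$)
$z{\left(w \right)} = 13 w$
$h{\left(I,R \right)} = 2 + i \sqrt{145}$ ($h{\left(I,R \right)} = 2 + \sqrt{13 \left(5 - 10\right) - 80} = 2 + \sqrt{13 \left(-5\right) - 80} = 2 + \sqrt{-65 - 80} = 2 + \sqrt{-145} = 2 + i \sqrt{145}$)
$- h{\left(-222,\frac{1}{-276 + 141} \right)} = - (2 + i \sqrt{145}) = -2 - i \sqrt{145}$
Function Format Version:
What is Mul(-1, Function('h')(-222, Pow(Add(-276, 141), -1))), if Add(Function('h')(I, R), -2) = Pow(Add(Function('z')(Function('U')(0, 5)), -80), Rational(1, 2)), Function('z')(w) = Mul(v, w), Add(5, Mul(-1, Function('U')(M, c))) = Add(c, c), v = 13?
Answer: Add(-2, Mul(-1, I, Pow(145, Rational(1, 2)))) ≈ Add(-2.0000, Mul(-12.042, I))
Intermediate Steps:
Function('U')(M, c) = Add(5, Mul(-2, c)) (Function('U')(M, c) = Add(5, Mul(-1, Add(c, c))) = Add(5, Mul(-1, Mul(2, c))) = Add(5, Mul(-2, c)))
Function('z')(w) = Mul(13, w)
Function('h')(I, R) = Add(2, Mul(I, Pow(145, Rational(1, 2)))) (Function('h')(I, R) = Add(2, Pow(Add(Mul(13, Add(5, Mul(-2, 5))), -80), Rational(1, 2))) = Add(2, Pow(Add(Mul(13, Add(5, -10)), -80), Rational(1, 2))) = Add(2, Pow(Add(Mul(13, -5), -80), Rational(1, 2))) = Add(2, Pow(Add(-65, -80), Rational(1, 2))) = Add(2, Pow(-145, Rational(1, 2))) = Add(2, Mul(I, Pow(145, Rational(1, 2)))))
Mul(-1, Function('h')(-222, Pow(Add(-276, 141), -1))) = Mul(-1, Add(2, Mul(I, Pow(145, Rational(1, 2))))) = Add(-2, Mul(-1, I, Pow(145, Rational(1, 2))))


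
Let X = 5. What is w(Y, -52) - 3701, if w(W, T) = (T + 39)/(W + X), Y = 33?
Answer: -140651/38 ≈ -3701.3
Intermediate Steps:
w(W, T) = (39 + T)/(5 + W) (w(W, T) = (T + 39)/(W + 5) = (39 + T)/(5 + W))
w(Y, -52) - 3701 = (39 - 52)/(5 + 33) - 3701 = -13/38 - 3701 = -140651/38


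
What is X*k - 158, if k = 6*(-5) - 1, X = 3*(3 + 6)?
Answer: -995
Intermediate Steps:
X = 27 (X = 3*9 = 27)
k = -31 (k = -30 - 1 = -31)
X*k - 158 = 27*(-31) - 158 = -837 - 158 = -995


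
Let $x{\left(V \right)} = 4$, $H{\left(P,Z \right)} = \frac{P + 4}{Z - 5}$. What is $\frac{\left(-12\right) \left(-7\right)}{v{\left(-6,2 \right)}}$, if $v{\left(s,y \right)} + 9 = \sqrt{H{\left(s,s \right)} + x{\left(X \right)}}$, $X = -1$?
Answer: $- \frac{8316}{845} - \frac{84 \sqrt{506}}{845} \approx -12.078$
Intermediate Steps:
$H{\left(P,Z \right)} = \frac{4 + P}{-5 + Z}$
$v{\left(s,y \right)} = -9 + \sqrt{4 + \frac{4 + s}{-5 + s}}$ ($v{\left(s,y \right)} = -9 + \sqrt{\frac{4 + s}{-5 + s} + 4} = -9 + \sqrt{4 + \frac{4 + s}{-5 + s}}$)
$\frac{\left(-12\right) \left(-7\right)}{v{\left(-6,2 \right)}} = \frac{\left(-12\right) \left(-7\right)}{-9 + \sqrt{\frac{-16 + 5 \left(-6\right)}{-5 - 6}}} = \frac{84}{-9 + \sqrt{\frac{-16 - 30}{-11}}} = \frac{84}{-9 + \sqrt{\left(- \frac{1}{11}\right) \left(-46\right)}} = \frac{84}{-9 + \sqrt{\frac{46}{11}}} = \frac{84}{-9 + \frac{\sqrt{506}}{11}}$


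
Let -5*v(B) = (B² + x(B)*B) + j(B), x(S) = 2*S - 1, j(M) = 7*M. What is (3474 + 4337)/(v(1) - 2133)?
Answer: -39055/10674 ≈ -3.6589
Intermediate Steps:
x(S) = -1 + 2*S
v(B) = -7*B/5 - B²/5 - B*(-1 + 2*B)/5 (v(B) = -((B² + (-1 + 2*B)*B) + 7*B)/5 = -((B² + B*(-1 + 2*B)) + 7*B)/5 = -(B² + 7*B + B*(-1 + 2*B))/5 = -7*B/5 - B²/5 - B*(-1 + 2*B)/5)
(3474 + 4337)/(v(1) - 2133) = (3474 + 4337)/((⅗)*1*(-2 - 1*1) - 2133) = 7811/((⅗)*1*(-2 - 1) - 2133) = 7811/((⅗)*1*(-3) - 2133) = 7811/(-9/5 - 2133) = 7811/(-10674/5) = 7811*(-5/10674) = -39055/10674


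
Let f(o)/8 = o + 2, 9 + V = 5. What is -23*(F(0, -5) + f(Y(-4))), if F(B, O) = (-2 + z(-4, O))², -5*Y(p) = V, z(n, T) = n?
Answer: -6716/5 ≈ -1343.2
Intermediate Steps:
V = -4 (V = -9 + 5 = -4)
Y(p) = ⅘ (Y(p) = -⅕*(-4) = ⅘)
f(o) = 16 + 8*o (f(o) = 8*(o + 2) = 8*(2 + o) = 16 + 8*o)
F(B, O) = 36 (F(B, O) = (-2 - 4)² = (-6)² = 36)
-23*(F(0, -5) + f(Y(-4))) = -23*(36 + (16 + 8*(⅘))) = -23*(36 + (16 + 32/5)) = -23*(36 + 112/5) = -23*292/5 = -6716/5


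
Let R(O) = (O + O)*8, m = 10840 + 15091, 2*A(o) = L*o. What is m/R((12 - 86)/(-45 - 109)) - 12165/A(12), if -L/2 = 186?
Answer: 185991961/55056 ≈ 3378.2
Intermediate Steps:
L = -372 (L = -2*186 = -372)
A(o) = -186*o (A(o) = (-372*o)/2 = -186*o)
m = 25931
R(O) = 16*O (R(O) = (2*O)*8 = 16*O)
m/R((12 - 86)/(-45 - 109)) - 12165/A(12) = 25931/((16*((12 - 86)/(-45 - 109)))) - 12165/((-186*12)) = 25931/((16*(-74/(-154)))) - 12165/(-2232) = 25931/((16*(-74*(-1/154)))) - 12165*(-1/2232) = 25931/((16*(37/77))) + 4055/744 = 25931/(592/77) + 4055/744 = 25931*(77/592) + 4055/744 = 1996687/592 + 4055/744 = 185991961/55056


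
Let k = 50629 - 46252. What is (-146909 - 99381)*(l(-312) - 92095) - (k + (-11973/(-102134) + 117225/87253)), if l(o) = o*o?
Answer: -11520611501814166793/8911497902 ≈ -1.2928e+9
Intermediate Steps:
l(o) = o²
k = 4377
(-146909 - 99381)*(l(-312) - 92095) - (k + (-11973/(-102134) + 117225/87253)) = (-146909 - 99381)*((-312)² - 92095) - (4377 + (-11973/(-102134) + 117225/87253)) = -246290*(97344 - 92095) - (4377 + (-11973*(-1/102134) + 117225*(1/87253))) = -246290*5249 - (4377 + (11973/102134 + 117225/87253)) = -1292776210 - (4377 + 13017338319/8911497902) = -1292776210 - 1*39018643655373/8911497902 = -1292776210 - 39018643655373/8911497902 = -11520611501814166793/8911497902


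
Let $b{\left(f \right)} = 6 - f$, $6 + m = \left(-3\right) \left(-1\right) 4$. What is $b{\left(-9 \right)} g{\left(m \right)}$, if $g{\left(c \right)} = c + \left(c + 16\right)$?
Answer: $420$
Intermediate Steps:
$m = 6$ ($m = -6 + \left(-3\right) \left(-1\right) 4 = -6 + 3 \cdot 4 = -6 + 12 = 6$)
$g{\left(c \right)} = 16 + 2 c$ ($g{\left(c \right)} = c + \left(16 + c\right) = 16 + 2 c$)
$b{\left(-9 \right)} g{\left(m \right)} = \left(6 - -9\right) \left(16 + 2 \cdot 6\right) = \left(6 + 9\right) \left(16 + 12\right) = 15 \cdot 28 = 420$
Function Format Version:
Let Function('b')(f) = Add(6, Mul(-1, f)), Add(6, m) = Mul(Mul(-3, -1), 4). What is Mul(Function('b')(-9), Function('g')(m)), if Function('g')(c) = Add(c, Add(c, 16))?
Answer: 420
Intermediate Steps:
m = 6 (m = Add(-6, Mul(Mul(-3, -1), 4)) = Add(-6, Mul(3, 4)) = Add(-6, 12) = 6)
Function('g')(c) = Add(16, Mul(2, c)) (Function('g')(c) = Add(c, Add(16, c)) = Add(16, Mul(2, c)))
Mul(Function('b')(-9), Function('g')(m)) = Mul(Add(6, Mul(-1, -9)), Add(16, Mul(2, 6))) = Mul(Add(6, 9), Add(16, 12)) = Mul(15, 28) = 420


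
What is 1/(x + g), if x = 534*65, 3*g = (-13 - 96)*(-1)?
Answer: 3/104239 ≈ 2.8780e-5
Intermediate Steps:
g = 109/3 (g = ((-13 - 96)*(-1))/3 = (-109*(-1))/3 = (⅓)*109 = 109/3 ≈ 36.333)
x = 34710
1/(x + g) = 1/(34710 + 109/3) = 1/(104239/3) = 3/104239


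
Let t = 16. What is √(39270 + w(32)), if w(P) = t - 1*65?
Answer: √39221 ≈ 198.04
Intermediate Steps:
w(P) = -49 (w(P) = 16 - 1*65 = 16 - 65 = -49)
√(39270 + w(32)) = √(39270 - 49) = √39221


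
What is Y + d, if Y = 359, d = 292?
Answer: 651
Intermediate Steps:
Y + d = 359 + 292 = 651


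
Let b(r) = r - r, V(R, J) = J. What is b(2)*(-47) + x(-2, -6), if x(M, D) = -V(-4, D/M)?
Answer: -3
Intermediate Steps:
x(M, D) = -D/M
b(r) = 0
b(2)*(-47) + x(-2, -6) = 0*(-47) - 1*(-6)/(-2) = 0 - 1*(-6)*(-½) = 0 - 3 = -3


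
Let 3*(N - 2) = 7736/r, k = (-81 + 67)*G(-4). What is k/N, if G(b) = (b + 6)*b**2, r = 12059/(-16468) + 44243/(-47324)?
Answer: 54569501280/188159808191 ≈ 0.29002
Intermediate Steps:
r = -81204615/48708227 (r = 12059*(-1/16468) + 44243*(-1/47324) = -12059/16468 - 44243/47324 = -81204615/48708227 ≈ -1.6672)
G(b) = b**2*(6 + b) (G(b) = (6 + b)*b**2 = b**2*(6 + b))
k = -448 (k = (-81 + 67)*((-4)**2*(6 - 4)) = -224*2 = -14*32 = -448)
N = -376319616382/243613845 (N = 2 + (7736/(-81204615/48708227))/3 = 2 + (7736*(-48708227/81204615))/3 = 2 + (1/3)*(-376806844072/81204615) = 2 - 376806844072/243613845 = -376319616382/243613845 ≈ -1544.7)
k/N = -448/(-376319616382/243613845) = -448*(-243613845/376319616382) = 54569501280/188159808191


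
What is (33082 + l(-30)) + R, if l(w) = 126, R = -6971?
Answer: 26237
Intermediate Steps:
(33082 + l(-30)) + R = (33082 + 126) - 6971 = 33208 - 6971 = 26237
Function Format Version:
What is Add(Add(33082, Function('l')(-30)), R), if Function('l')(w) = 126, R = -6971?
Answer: 26237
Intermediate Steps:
Add(Add(33082, Function('l')(-30)), R) = Add(Add(33082, 126), -6971) = Add(33208, -6971) = 26237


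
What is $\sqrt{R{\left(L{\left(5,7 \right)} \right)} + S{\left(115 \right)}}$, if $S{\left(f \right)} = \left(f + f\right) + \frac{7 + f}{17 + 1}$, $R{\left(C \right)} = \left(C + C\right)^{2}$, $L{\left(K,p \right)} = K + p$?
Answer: $\frac{\sqrt{7315}}{3} \approx 28.509$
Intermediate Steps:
$R{\left(C \right)} = 4 C^{2}$ ($R{\left(C \right)} = \left(2 C\right)^{2} = 4 C^{2}$)
$S{\left(f \right)} = \frac{7}{18} + \frac{37 f}{18}$ ($S{\left(f \right)} = 2 f + \frac{7 + f}{18} = 2 f + \left(7 + f\right) \frac{1}{18} = 2 f + \left(\frac{7}{18} + \frac{f}{18}\right) = \frac{7}{18} + \frac{37 f}{18}$)
$\sqrt{R{\left(L{\left(5,7 \right)} \right)} + S{\left(115 \right)}} = \sqrt{4 \left(5 + 7\right)^{2} + \left(\frac{7}{18} + \frac{37}{18} \cdot 115\right)} = \sqrt{4 \cdot 12^{2} + \left(\frac{7}{18} + \frac{4255}{18}\right)} = \sqrt{4 \cdot 144 + \frac{2131}{9}} = \sqrt{576 + \frac{2131}{9}} = \sqrt{\frac{7315}{9}} = \frac{\sqrt{7315}}{3}$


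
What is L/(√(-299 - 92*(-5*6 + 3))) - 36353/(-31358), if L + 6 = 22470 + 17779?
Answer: 36353/31358 + 40243*√2185/2185 ≈ 862.08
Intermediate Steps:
L = 40243 (L = -6 + (22470 + 17779) = -6 + 40249 = 40243)
L/(√(-299 - 92*(-5*6 + 3))) - 36353/(-31358) = 40243/(√(-299 - 92*(-5*6 + 3))) - 36353/(-31358) = 40243/(√(-299 - 92*(-30 + 3))) - 36353*(-1/31358) = 40243/(√(-299 - 92*(-27))) + 36353/31358 = 40243/(√(-299 + 2484)) + 36353/31358 = 40243/(√2185) + 36353/31358 = 40243*(√2185/2185) + 36353/31358 = 40243*√2185/2185 + 36353/31358 = 36353/31358 + 40243*√2185/2185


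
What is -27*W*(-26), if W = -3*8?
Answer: -16848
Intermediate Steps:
W = -24
-27*W*(-26) = -27*(-24)*(-26) = 648*(-26) = -16848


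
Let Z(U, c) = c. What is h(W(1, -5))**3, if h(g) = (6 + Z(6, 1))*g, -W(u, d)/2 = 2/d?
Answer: 21952/125 ≈ 175.62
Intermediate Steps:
W(u, d) = -4/d
h(g) = 7*g (h(g) = (6 + 1)*g = 7*g)
h(W(1, -5))**3 = (7*(-4/(-5)))**3 = (7*(-4*(-1/5)))**3 = (7*(4/5))**3 = (28/5)**3 = 21952/125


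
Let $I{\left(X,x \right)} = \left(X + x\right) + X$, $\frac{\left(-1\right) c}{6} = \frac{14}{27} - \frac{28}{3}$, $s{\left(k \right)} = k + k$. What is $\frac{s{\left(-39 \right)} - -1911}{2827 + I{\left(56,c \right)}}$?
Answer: $\frac{16497}{26927} \approx 0.61266$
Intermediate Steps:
$s{\left(k \right)} = 2 k$
$c = \frac{476}{9}$ ($c = - 6 \left(\frac{14}{27} - \frac{28}{3}\right) = \left(-6\right) \left(- \frac{238}{27}\right) = \frac{476}{9} \approx 52.889$)
$I{\left(X,x \right)} = x + 2 X$
$\frac{s{\left(-39 \right)} - -1911}{2827 + I{\left(56,c \right)}} = \frac{2 \left(-39\right) - -1911}{2827 + \left(\frac{476}{9} + 2 \cdot 56\right)} = \frac{-78 + 1911}{2827 + \left(\frac{476}{9} + 112\right)} = \frac{1833}{2827 + \frac{1484}{9}} = \frac{1833}{\frac{26927}{9}} = 1833 \cdot \frac{9}{26927} = \frac{16497}{26927}$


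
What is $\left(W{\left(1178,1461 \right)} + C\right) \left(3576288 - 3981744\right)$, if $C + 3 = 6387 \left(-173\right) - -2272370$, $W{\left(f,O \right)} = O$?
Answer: $-473928192912$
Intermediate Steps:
$C = 1167416$ ($C = -3 + \left(6387 \left(-173\right) - -2272370\right) = -3 + \left(-1104951 + 2272370\right) = -3 + 1167419 = 1167416$)
$\left(W{\left(1178,1461 \right)} + C\right) \left(3576288 - 3981744\right) = \left(1461 + 1167416\right) \left(3576288 - 3981744\right) = 1168877 \left(-405456\right) = -473928192912$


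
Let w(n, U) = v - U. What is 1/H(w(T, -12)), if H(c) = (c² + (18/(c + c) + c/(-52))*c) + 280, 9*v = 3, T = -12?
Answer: 156/68357 ≈ 0.0022821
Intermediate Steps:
v = ⅓ (v = (⅑)*3 = ⅓ ≈ 0.33333)
w(n, U) = ⅓ - U
H(c) = 280 + c² + c*(9/c - c/52) (H(c) = (c² + (18/((2*c)) + c*(-1/52))*c) + 280 = (c² + (18*(1/(2*c)) - c/52)*c) + 280 = (c² + (9/c - c/52)*c) + 280 = (c² + c*(9/c - c/52)) + 280 = 280 + c² + c*(9/c - c/52))
1/H(w(T, -12)) = 1/(289 + 51*(⅓ - 1*(-12))²/52) = 1/(289 + 51*(⅓ + 12)²/52) = 1/(289 + 51*(37/3)²/52) = 1/(289 + (51/52)*(1369/9)) = 1/(289 + 23273/156) = 1/(68357/156) = 156/68357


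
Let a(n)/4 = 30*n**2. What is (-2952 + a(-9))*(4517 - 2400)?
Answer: 14327856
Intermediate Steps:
a(n) = 120*n**2 (a(n) = 4*(30*n**2) = 120*n**2)
(-2952 + a(-9))*(4517 - 2400) = (-2952 + 120*(-9)**2)*(4517 - 2400) = (-2952 + 120*81)*2117 = (-2952 + 9720)*2117 = 6768*2117 = 14327856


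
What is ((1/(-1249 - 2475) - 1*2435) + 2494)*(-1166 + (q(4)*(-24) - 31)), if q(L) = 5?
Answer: -289364655/3724 ≈ -77703.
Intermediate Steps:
((1/(-1249 - 2475) - 1*2435) + 2494)*(-1166 + (q(4)*(-24) - 31)) = ((1/(-1249 - 2475) - 1*2435) + 2494)*(-1166 + (5*(-24) - 31)) = ((1/(-3724) - 2435) + 2494)*(-1166 + (-120 - 31)) = ((-1/3724 - 2435) + 2494)*(-1166 - 151) = (-9067941/3724 + 2494)*(-1317) = (219715/3724)*(-1317) = -289364655/3724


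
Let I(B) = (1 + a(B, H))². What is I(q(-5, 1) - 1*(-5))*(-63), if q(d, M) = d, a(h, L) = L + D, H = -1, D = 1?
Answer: -63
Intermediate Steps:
a(h, L) = 1 + L (a(h, L) = L + 1 = 1 + L)
I(B) = 1 (I(B) = (1 + (1 - 1))² = (1 + 0)² = 1² = 1)
I(q(-5, 1) - 1*(-5))*(-63) = 1*(-63) = -63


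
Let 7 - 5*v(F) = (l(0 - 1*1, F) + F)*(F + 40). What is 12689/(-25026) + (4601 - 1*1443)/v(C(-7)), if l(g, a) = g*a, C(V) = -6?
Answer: 395071717/175182 ≈ 2255.2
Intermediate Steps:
l(g, a) = a*g
v(F) = 7/5 (v(F) = 7/5 - (F*(0 - 1*1) + F)*(F + 40)/5 = 7/5 - (F*(0 - 1) + F)*(40 + F)/5 = 7/5 - (F*(-1) + F)*(40 + F)/5 = 7/5 - (-F + F)*(40 + F)/5 = 7/5 - 0*(40 + F) = 7/5 - ⅕*0 = 7/5 + 0 = 7/5)
12689/(-25026) + (4601 - 1*1443)/v(C(-7)) = 12689/(-25026) + (4601 - 1*1443)/(7/5) = 12689*(-1/25026) + (4601 - 1443)*(5/7) = -12689/25026 + 3158*(5/7) = -12689/25026 + 15790/7 = 395071717/175182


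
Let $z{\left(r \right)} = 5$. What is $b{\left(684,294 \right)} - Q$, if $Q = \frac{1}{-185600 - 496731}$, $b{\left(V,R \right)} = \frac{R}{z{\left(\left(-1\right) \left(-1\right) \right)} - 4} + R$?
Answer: $\frac{401210629}{682331} \approx 588.0$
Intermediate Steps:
$b{\left(V,R \right)} = 2 R$ ($b{\left(V,R \right)} = \frac{R}{5 - 4} + R = \frac{R}{1} + R = R 1 + R = R + R = 2 R$)
$Q = - \frac{1}{682331}$ ($Q = \frac{1}{-682331} = - \frac{1}{682331} \approx -1.4656 \cdot 10^{-6}$)
$b{\left(684,294 \right)} - Q = 2 \cdot 294 - - \frac{1}{682331} = 588 + \frac{1}{682331} = \frac{401210629}{682331}$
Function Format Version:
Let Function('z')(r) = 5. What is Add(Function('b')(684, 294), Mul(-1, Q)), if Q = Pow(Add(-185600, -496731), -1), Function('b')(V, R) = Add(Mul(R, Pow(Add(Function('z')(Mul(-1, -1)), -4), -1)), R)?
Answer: Rational(401210629, 682331) ≈ 588.00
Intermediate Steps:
Function('b')(V, R) = Mul(2, R) (Function('b')(V, R) = Add(Mul(R, Pow(Add(5, -4), -1)), R) = Add(Mul(R, Pow(1, -1)), R) = Add(Mul(R, 1), R) = Add(R, R) = Mul(2, R))
Q = Rational(-1, 682331) (Q = Pow(-682331, -1) = Rational(-1, 682331) ≈ -1.4656e-6)
Add(Function('b')(684, 294), Mul(-1, Q)) = Add(Mul(2, 294), Mul(-1, Rational(-1, 682331))) = Add(588, Rational(1, 682331)) = Rational(401210629, 682331)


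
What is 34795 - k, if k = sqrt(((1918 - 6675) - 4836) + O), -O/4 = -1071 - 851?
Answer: 34795 - I*sqrt(1905) ≈ 34795.0 - 43.646*I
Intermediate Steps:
O = 7688 (O = -4*(-1071 - 851) = -4*(-1922) = 7688)
k = I*sqrt(1905) (k = sqrt(((1918 - 6675) - 4836) + 7688) = sqrt((-4757 - 4836) + 7688) = sqrt(-9593 + 7688) = sqrt(-1905) = I*sqrt(1905) ≈ 43.646*I)
34795 - k = 34795 - I*sqrt(1905)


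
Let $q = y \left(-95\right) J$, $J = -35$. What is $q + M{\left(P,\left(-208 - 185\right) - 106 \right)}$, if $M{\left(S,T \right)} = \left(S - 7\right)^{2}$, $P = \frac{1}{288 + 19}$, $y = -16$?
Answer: $- \frac{5009432896}{94249} \approx -53151.0$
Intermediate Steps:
$q = -53200$ ($q = \left(-16\right) \left(-95\right) \left(-35\right) = 1520 \left(-35\right) = -53200$)
$P = \frac{1}{307} \approx 0.0032573$
$M{\left(S,T \right)} = \left(-7 + S\right)^{2}$
$q + M{\left(P,\left(-208 - 185\right) - 106 \right)} = -53200 + \left(-7 + \frac{1}{307}\right)^{2} = -53200 + \left(- \frac{2148}{307}\right)^{2} = -53200 + \frac{4613904}{94249} = - \frac{5009432896}{94249}$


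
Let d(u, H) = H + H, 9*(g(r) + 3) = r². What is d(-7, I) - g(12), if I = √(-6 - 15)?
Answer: -13 + 2*I*√21 ≈ -13.0 + 9.1651*I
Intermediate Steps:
I = I*√21 (I = √(-21) = I*√21 ≈ 4.5826*I)
g(r) = -3 + r²/9
d(u, H) = 2*H
d(-7, I) - g(12) = 2*(I*√21) - (-3 + (⅑)*12²) = 2*I*√21 - (-3 + (⅑)*144) = 2*I*√21 - (-3 + 16) = 2*I*√21 - 1*13 = 2*I*√21 - 13 = -13 + 2*I*√21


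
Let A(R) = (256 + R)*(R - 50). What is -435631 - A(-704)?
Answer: -773423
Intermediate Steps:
A(R) = (-50 + R)*(256 + R) (A(R) = (256 + R)*(-50 + R) = (-50 + R)*(256 + R))
-435631 - A(-704) = -435631 - (-12800 + (-704)**2 + 206*(-704)) = -435631 - (-12800 + 495616 - 145024) = -435631 - 1*337792 = -435631 - 337792 = -773423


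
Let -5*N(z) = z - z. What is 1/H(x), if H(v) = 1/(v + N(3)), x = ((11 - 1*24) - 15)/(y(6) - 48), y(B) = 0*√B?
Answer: 7/12 ≈ 0.58333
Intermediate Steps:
y(B) = 0
N(z) = 0 (N(z) = -(z - z)/5 = -⅕*0 = 0)
x = 7/12 (x = ((11 - 1*24) - 15)/(0 - 48) = ((11 - 24) - 15)/(-48) = (-13 - 15)*(-1/48) = -28*(-1/48) = 7/12 ≈ 0.58333)
H(v) = 1/v (H(v) = 1/(v + 0) = 1/v)
1/H(x) = 1/(1/(7/12)) = 1/(12/7) = 7/12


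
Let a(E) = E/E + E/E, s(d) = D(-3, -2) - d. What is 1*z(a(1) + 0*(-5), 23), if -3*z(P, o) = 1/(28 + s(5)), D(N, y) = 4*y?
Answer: -1/45 ≈ -0.022222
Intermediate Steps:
s(d) = -8 - d (s(d) = 4*(-2) - d = -8 - d)
a(E) = 2 (a(E) = 1 + 1 = 2)
z(P, o) = -1/45 (z(P, o) = -1/(3*(28 + (-8 - 1*5))) = -1/(3*(28 + (-8 - 5))) = -1/(3*(28 - 13)) = -1/3/15 = -1/3*1/15 = -1/45)
1*z(a(1) + 0*(-5), 23) = 1*(-1/45) = -1/45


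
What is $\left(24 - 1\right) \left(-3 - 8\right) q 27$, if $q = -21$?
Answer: $143451$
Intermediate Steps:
$\left(24 - 1\right) \left(-3 - 8\right) q 27 = \left(24 - 1\right) \left(-3 - 8\right) \left(-21\right) 27 = 23 \left(-11\right) \left(-21\right) 27 = \left(-253\right) \left(-21\right) 27 = 5313 \cdot 27 = 143451$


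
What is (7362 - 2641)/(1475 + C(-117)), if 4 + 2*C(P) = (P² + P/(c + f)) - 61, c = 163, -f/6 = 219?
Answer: 10867742/19076791 ≈ 0.56968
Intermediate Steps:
f = -1314 (f = -6*219 = -1314)
C(P) = -65/2 + P²/2 - P/2302 (C(P) = -2 + ((P² + P/(163 - 1314)) - 61)/2 = -2 + ((P² + P/(-1151)) - 61)/2 = -2 + ((P² - P/1151) - 61)/2 = -2 + (-61 + P² - P/1151)/2 = -2 + (-61/2 + P²/2 - P/2302) = -65/2 + P²/2 - P/2302)
(7362 - 2641)/(1475 + C(-117)) = (7362 - 2641)/(1475 + (-65/2 + (½)*(-117)² - 1/2302*(-117))) = 4721/(1475 + (-65/2 + (½)*13689 + 117/2302)) = 4721/(1475 + (-65/2 + 13689/2 + 117/2302)) = 4721/(1475 + 15681341/2302) = 4721/(19076791/2302) = 4721*(2302/19076791) = 10867742/19076791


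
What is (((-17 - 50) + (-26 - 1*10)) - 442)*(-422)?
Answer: 229990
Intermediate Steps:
(((-17 - 50) + (-26 - 1*10)) - 442)*(-422) = ((-67 + (-26 - 10)) - 442)*(-422) = ((-67 - 36) - 442)*(-422) = (-103 - 442)*(-422) = -545*(-422) = 229990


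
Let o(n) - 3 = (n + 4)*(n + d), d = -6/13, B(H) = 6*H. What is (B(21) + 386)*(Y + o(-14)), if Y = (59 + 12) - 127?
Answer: 609792/13 ≈ 46907.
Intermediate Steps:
Y = -56 (Y = 71 - 127 = -56)
d = -6/13 (d = -6*1/13 = -6/13 ≈ -0.46154)
o(n) = 3 + (4 + n)*(-6/13 + n) (o(n) = 3 + (n + 4)*(n - 6/13) = 3 + (4 + n)*(-6/13 + n))
(B(21) + 386)*(Y + o(-14)) = (6*21 + 386)*(-56 + (15/13 + (-14)² + (46/13)*(-14))) = (126 + 386)*(-56 + (15/13 + 196 - 644/13)) = 512*(-56 + 1919/13) = 512*(1191/13) = 609792/13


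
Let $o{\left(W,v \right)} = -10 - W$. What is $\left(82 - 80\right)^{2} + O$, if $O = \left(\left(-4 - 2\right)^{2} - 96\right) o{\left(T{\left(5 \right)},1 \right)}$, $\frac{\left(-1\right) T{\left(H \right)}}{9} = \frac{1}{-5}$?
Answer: $712$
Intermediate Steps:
$T{\left(H \right)} = \frac{9}{5}$ ($T{\left(H \right)} = - \frac{9}{-5} = \left(-9\right) \left(- \frac{1}{5}\right) = \frac{9}{5}$)
$O = 708$ ($O = \left(\left(-4 - 2\right)^{2} - 96\right) \left(-10 - \frac{9}{5}\right) = \left(\left(-6\right)^{2} - 96\right) \left(-10 - \frac{9}{5}\right) = \left(36 - 96\right) \left(- \frac{59}{5}\right) = \left(-60\right) \left(- \frac{59}{5}\right) = 708$)
$\left(82 - 80\right)^{2} + O = \left(82 - 80\right)^{2} + 708 = 2^{2} + 708 = 4 + 708 = 712$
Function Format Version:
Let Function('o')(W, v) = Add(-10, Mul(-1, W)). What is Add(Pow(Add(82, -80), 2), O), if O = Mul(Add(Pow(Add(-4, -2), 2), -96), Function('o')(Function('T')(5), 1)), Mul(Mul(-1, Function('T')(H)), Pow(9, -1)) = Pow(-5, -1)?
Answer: 712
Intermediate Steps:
Function('T')(H) = Rational(9, 5) (Function('T')(H) = Mul(-9, Pow(-5, -1)) = Mul(-9, Rational(-1, 5)) = Rational(9, 5))
O = 708 (O = Mul(Add(Pow(Add(-4, -2), 2), -96), Add(-10, Mul(-1, Rational(9, 5)))) = Mul(Add(Pow(-6, 2), -96), Add(-10, Rational(-9, 5))) = Mul(Add(36, -96), Rational(-59, 5)) = Mul(-60, Rational(-59, 5)) = 708)
Add(Pow(Add(82, -80), 2), O) = Add(Pow(Add(82, -80), 2), 708) = Add(Pow(2, 2), 708) = Add(4, 708) = 712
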